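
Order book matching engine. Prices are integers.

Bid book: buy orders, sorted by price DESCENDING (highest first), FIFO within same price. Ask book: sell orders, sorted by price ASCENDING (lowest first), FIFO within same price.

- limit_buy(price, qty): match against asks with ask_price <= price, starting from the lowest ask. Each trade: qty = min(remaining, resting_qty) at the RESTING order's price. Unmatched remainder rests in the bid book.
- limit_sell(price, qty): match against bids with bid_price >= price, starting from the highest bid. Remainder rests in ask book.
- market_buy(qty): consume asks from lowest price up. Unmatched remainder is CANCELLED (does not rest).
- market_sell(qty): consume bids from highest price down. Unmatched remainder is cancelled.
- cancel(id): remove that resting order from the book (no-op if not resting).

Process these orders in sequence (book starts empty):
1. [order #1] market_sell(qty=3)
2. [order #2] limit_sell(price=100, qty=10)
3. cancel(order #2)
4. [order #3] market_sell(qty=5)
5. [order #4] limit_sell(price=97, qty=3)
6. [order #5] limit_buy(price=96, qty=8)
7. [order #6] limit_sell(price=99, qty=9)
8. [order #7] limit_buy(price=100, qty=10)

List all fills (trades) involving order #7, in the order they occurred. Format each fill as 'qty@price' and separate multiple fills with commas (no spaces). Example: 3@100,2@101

After op 1 [order #1] market_sell(qty=3): fills=none; bids=[-] asks=[-]
After op 2 [order #2] limit_sell(price=100, qty=10): fills=none; bids=[-] asks=[#2:10@100]
After op 3 cancel(order #2): fills=none; bids=[-] asks=[-]
After op 4 [order #3] market_sell(qty=5): fills=none; bids=[-] asks=[-]
After op 5 [order #4] limit_sell(price=97, qty=3): fills=none; bids=[-] asks=[#4:3@97]
After op 6 [order #5] limit_buy(price=96, qty=8): fills=none; bids=[#5:8@96] asks=[#4:3@97]
After op 7 [order #6] limit_sell(price=99, qty=9): fills=none; bids=[#5:8@96] asks=[#4:3@97 #6:9@99]
After op 8 [order #7] limit_buy(price=100, qty=10): fills=#7x#4:3@97 #7x#6:7@99; bids=[#5:8@96] asks=[#6:2@99]

Answer: 3@97,7@99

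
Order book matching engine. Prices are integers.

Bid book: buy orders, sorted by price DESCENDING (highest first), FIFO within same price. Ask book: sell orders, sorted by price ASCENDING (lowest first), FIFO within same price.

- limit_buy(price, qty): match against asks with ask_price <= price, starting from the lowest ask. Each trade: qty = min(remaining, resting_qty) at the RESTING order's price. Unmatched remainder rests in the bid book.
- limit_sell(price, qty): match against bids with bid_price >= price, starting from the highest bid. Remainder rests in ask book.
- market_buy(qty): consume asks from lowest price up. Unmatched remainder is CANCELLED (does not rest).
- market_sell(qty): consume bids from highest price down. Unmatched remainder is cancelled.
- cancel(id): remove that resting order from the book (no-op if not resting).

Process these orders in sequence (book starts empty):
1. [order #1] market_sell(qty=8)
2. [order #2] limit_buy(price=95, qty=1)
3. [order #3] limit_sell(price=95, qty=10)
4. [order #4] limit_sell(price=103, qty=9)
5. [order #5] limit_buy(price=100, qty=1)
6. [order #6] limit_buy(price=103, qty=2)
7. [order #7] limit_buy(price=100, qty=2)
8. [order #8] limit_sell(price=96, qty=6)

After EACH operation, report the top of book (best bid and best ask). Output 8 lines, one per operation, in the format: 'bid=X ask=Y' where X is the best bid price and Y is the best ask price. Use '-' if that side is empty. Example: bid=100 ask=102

Answer: bid=- ask=-
bid=95 ask=-
bid=- ask=95
bid=- ask=95
bid=- ask=95
bid=- ask=95
bid=- ask=95
bid=- ask=95

Derivation:
After op 1 [order #1] market_sell(qty=8): fills=none; bids=[-] asks=[-]
After op 2 [order #2] limit_buy(price=95, qty=1): fills=none; bids=[#2:1@95] asks=[-]
After op 3 [order #3] limit_sell(price=95, qty=10): fills=#2x#3:1@95; bids=[-] asks=[#3:9@95]
After op 4 [order #4] limit_sell(price=103, qty=9): fills=none; bids=[-] asks=[#3:9@95 #4:9@103]
After op 5 [order #5] limit_buy(price=100, qty=1): fills=#5x#3:1@95; bids=[-] asks=[#3:8@95 #4:9@103]
After op 6 [order #6] limit_buy(price=103, qty=2): fills=#6x#3:2@95; bids=[-] asks=[#3:6@95 #4:9@103]
After op 7 [order #7] limit_buy(price=100, qty=2): fills=#7x#3:2@95; bids=[-] asks=[#3:4@95 #4:9@103]
After op 8 [order #8] limit_sell(price=96, qty=6): fills=none; bids=[-] asks=[#3:4@95 #8:6@96 #4:9@103]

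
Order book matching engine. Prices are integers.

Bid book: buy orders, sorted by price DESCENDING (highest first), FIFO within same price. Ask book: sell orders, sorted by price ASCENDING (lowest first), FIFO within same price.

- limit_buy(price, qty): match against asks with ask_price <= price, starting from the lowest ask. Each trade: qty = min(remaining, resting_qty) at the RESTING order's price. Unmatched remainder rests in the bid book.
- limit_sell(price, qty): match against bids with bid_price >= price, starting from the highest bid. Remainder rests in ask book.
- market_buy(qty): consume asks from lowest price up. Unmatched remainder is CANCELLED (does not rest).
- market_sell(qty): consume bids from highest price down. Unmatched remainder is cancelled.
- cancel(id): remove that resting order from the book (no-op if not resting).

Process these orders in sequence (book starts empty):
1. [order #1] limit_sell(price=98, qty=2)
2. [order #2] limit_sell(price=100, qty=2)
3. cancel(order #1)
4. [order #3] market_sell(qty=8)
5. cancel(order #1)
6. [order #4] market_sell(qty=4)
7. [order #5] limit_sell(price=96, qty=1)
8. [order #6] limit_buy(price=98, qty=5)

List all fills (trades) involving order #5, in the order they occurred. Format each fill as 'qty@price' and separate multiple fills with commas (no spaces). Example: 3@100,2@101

Answer: 1@96

Derivation:
After op 1 [order #1] limit_sell(price=98, qty=2): fills=none; bids=[-] asks=[#1:2@98]
After op 2 [order #2] limit_sell(price=100, qty=2): fills=none; bids=[-] asks=[#1:2@98 #2:2@100]
After op 3 cancel(order #1): fills=none; bids=[-] asks=[#2:2@100]
After op 4 [order #3] market_sell(qty=8): fills=none; bids=[-] asks=[#2:2@100]
After op 5 cancel(order #1): fills=none; bids=[-] asks=[#2:2@100]
After op 6 [order #4] market_sell(qty=4): fills=none; bids=[-] asks=[#2:2@100]
After op 7 [order #5] limit_sell(price=96, qty=1): fills=none; bids=[-] asks=[#5:1@96 #2:2@100]
After op 8 [order #6] limit_buy(price=98, qty=5): fills=#6x#5:1@96; bids=[#6:4@98] asks=[#2:2@100]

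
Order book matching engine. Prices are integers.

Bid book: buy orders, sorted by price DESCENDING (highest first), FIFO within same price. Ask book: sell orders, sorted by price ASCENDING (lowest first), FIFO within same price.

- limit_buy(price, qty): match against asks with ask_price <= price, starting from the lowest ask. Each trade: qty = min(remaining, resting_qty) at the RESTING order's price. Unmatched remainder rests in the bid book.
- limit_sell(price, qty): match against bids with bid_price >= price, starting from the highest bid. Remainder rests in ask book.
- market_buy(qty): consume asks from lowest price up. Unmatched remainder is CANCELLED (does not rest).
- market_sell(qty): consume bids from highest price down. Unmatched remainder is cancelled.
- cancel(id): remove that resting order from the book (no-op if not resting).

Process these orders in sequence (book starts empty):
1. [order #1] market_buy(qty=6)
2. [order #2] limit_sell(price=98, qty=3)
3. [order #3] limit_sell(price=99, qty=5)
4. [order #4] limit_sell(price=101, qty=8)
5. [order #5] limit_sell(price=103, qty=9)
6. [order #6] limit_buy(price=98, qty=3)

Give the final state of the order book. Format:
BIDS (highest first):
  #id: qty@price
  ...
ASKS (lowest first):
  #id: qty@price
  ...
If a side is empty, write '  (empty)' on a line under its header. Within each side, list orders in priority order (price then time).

Answer: BIDS (highest first):
  (empty)
ASKS (lowest first):
  #3: 5@99
  #4: 8@101
  #5: 9@103

Derivation:
After op 1 [order #1] market_buy(qty=6): fills=none; bids=[-] asks=[-]
After op 2 [order #2] limit_sell(price=98, qty=3): fills=none; bids=[-] asks=[#2:3@98]
After op 3 [order #3] limit_sell(price=99, qty=5): fills=none; bids=[-] asks=[#2:3@98 #3:5@99]
After op 4 [order #4] limit_sell(price=101, qty=8): fills=none; bids=[-] asks=[#2:3@98 #3:5@99 #4:8@101]
After op 5 [order #5] limit_sell(price=103, qty=9): fills=none; bids=[-] asks=[#2:3@98 #3:5@99 #4:8@101 #5:9@103]
After op 6 [order #6] limit_buy(price=98, qty=3): fills=#6x#2:3@98; bids=[-] asks=[#3:5@99 #4:8@101 #5:9@103]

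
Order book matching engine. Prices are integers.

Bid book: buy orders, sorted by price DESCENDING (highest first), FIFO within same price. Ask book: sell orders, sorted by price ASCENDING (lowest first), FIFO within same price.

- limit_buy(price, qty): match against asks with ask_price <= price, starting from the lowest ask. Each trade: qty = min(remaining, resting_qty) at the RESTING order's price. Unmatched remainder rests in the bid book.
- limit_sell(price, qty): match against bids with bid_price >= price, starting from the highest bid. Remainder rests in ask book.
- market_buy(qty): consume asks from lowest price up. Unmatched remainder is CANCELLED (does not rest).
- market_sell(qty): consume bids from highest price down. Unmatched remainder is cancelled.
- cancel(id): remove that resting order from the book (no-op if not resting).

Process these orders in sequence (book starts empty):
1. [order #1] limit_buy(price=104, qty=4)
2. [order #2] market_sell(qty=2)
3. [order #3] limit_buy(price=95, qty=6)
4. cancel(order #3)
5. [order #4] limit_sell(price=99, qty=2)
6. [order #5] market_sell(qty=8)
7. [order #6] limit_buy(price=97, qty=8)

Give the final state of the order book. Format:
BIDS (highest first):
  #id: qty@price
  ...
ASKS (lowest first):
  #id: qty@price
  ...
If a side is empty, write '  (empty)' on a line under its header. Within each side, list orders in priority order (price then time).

After op 1 [order #1] limit_buy(price=104, qty=4): fills=none; bids=[#1:4@104] asks=[-]
After op 2 [order #2] market_sell(qty=2): fills=#1x#2:2@104; bids=[#1:2@104] asks=[-]
After op 3 [order #3] limit_buy(price=95, qty=6): fills=none; bids=[#1:2@104 #3:6@95] asks=[-]
After op 4 cancel(order #3): fills=none; bids=[#1:2@104] asks=[-]
After op 5 [order #4] limit_sell(price=99, qty=2): fills=#1x#4:2@104; bids=[-] asks=[-]
After op 6 [order #5] market_sell(qty=8): fills=none; bids=[-] asks=[-]
After op 7 [order #6] limit_buy(price=97, qty=8): fills=none; bids=[#6:8@97] asks=[-]

Answer: BIDS (highest first):
  #6: 8@97
ASKS (lowest first):
  (empty)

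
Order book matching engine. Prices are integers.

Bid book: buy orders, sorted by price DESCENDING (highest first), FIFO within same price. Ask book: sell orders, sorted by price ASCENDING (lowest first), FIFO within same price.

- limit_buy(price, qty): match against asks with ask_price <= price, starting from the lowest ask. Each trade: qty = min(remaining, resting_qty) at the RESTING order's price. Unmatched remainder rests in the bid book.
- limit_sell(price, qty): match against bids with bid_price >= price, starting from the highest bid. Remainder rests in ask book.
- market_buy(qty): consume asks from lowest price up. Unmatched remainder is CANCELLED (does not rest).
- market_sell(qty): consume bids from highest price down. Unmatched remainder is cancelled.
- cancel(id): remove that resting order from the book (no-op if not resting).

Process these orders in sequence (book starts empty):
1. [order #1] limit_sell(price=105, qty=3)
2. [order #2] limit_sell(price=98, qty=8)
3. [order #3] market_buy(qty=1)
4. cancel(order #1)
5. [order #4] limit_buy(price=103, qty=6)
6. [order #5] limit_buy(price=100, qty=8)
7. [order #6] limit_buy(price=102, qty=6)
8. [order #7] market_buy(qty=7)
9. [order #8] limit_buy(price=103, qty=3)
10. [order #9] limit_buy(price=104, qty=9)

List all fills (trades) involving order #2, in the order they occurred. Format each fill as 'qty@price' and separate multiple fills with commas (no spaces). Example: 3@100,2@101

After op 1 [order #1] limit_sell(price=105, qty=3): fills=none; bids=[-] asks=[#1:3@105]
After op 2 [order #2] limit_sell(price=98, qty=8): fills=none; bids=[-] asks=[#2:8@98 #1:3@105]
After op 3 [order #3] market_buy(qty=1): fills=#3x#2:1@98; bids=[-] asks=[#2:7@98 #1:3@105]
After op 4 cancel(order #1): fills=none; bids=[-] asks=[#2:7@98]
After op 5 [order #4] limit_buy(price=103, qty=6): fills=#4x#2:6@98; bids=[-] asks=[#2:1@98]
After op 6 [order #5] limit_buy(price=100, qty=8): fills=#5x#2:1@98; bids=[#5:7@100] asks=[-]
After op 7 [order #6] limit_buy(price=102, qty=6): fills=none; bids=[#6:6@102 #5:7@100] asks=[-]
After op 8 [order #7] market_buy(qty=7): fills=none; bids=[#6:6@102 #5:7@100] asks=[-]
After op 9 [order #8] limit_buy(price=103, qty=3): fills=none; bids=[#8:3@103 #6:6@102 #5:7@100] asks=[-]
After op 10 [order #9] limit_buy(price=104, qty=9): fills=none; bids=[#9:9@104 #8:3@103 #6:6@102 #5:7@100] asks=[-]

Answer: 1@98,6@98,1@98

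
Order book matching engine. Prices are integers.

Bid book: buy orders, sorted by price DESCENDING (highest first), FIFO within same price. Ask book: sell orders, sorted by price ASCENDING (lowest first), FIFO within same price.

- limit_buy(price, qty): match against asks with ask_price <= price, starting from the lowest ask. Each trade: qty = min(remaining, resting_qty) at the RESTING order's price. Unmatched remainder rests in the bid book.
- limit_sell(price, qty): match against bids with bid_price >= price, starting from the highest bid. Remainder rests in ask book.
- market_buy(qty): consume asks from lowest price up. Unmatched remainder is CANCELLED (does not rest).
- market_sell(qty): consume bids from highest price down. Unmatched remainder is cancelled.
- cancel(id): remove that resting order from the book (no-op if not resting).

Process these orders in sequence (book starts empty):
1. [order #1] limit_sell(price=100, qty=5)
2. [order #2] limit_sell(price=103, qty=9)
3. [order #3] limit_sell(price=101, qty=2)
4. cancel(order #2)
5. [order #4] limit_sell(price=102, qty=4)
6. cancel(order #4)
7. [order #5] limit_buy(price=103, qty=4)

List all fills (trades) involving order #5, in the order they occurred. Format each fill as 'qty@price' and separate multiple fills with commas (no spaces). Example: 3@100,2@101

Answer: 4@100

Derivation:
After op 1 [order #1] limit_sell(price=100, qty=5): fills=none; bids=[-] asks=[#1:5@100]
After op 2 [order #2] limit_sell(price=103, qty=9): fills=none; bids=[-] asks=[#1:5@100 #2:9@103]
After op 3 [order #3] limit_sell(price=101, qty=2): fills=none; bids=[-] asks=[#1:5@100 #3:2@101 #2:9@103]
After op 4 cancel(order #2): fills=none; bids=[-] asks=[#1:5@100 #3:2@101]
After op 5 [order #4] limit_sell(price=102, qty=4): fills=none; bids=[-] asks=[#1:5@100 #3:2@101 #4:4@102]
After op 6 cancel(order #4): fills=none; bids=[-] asks=[#1:5@100 #3:2@101]
After op 7 [order #5] limit_buy(price=103, qty=4): fills=#5x#1:4@100; bids=[-] asks=[#1:1@100 #3:2@101]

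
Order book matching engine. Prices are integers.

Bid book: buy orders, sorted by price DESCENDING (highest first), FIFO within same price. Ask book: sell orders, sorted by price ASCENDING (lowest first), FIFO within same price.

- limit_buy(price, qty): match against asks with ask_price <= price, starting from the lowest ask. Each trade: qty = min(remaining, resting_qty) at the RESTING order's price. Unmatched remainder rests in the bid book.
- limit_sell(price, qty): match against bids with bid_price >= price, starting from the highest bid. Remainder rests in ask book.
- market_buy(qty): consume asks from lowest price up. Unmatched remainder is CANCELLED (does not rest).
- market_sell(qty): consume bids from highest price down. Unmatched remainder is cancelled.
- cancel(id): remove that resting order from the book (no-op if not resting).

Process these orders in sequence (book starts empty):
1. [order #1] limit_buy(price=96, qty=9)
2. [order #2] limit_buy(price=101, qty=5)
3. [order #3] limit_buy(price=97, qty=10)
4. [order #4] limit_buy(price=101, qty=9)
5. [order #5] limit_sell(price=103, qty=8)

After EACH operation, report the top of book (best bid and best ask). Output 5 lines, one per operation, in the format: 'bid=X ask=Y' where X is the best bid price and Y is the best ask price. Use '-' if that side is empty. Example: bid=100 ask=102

Answer: bid=96 ask=-
bid=101 ask=-
bid=101 ask=-
bid=101 ask=-
bid=101 ask=103

Derivation:
After op 1 [order #1] limit_buy(price=96, qty=9): fills=none; bids=[#1:9@96] asks=[-]
After op 2 [order #2] limit_buy(price=101, qty=5): fills=none; bids=[#2:5@101 #1:9@96] asks=[-]
After op 3 [order #3] limit_buy(price=97, qty=10): fills=none; bids=[#2:5@101 #3:10@97 #1:9@96] asks=[-]
After op 4 [order #4] limit_buy(price=101, qty=9): fills=none; bids=[#2:5@101 #4:9@101 #3:10@97 #1:9@96] asks=[-]
After op 5 [order #5] limit_sell(price=103, qty=8): fills=none; bids=[#2:5@101 #4:9@101 #3:10@97 #1:9@96] asks=[#5:8@103]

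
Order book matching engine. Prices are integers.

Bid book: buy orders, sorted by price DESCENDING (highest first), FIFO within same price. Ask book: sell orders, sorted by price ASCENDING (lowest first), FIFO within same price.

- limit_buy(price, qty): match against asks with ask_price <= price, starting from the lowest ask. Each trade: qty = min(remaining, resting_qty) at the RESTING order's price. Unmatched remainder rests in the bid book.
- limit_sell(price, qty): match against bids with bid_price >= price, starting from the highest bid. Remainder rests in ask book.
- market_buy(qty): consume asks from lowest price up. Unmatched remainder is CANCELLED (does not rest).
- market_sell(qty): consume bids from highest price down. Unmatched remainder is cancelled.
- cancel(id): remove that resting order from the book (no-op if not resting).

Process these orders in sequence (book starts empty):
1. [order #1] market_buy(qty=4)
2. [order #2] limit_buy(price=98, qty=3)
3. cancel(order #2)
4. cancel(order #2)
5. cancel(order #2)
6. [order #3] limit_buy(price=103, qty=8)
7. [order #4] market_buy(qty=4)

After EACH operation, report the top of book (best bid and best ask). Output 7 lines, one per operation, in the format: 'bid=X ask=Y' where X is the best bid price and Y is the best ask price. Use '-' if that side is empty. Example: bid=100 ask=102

After op 1 [order #1] market_buy(qty=4): fills=none; bids=[-] asks=[-]
After op 2 [order #2] limit_buy(price=98, qty=3): fills=none; bids=[#2:3@98] asks=[-]
After op 3 cancel(order #2): fills=none; bids=[-] asks=[-]
After op 4 cancel(order #2): fills=none; bids=[-] asks=[-]
After op 5 cancel(order #2): fills=none; bids=[-] asks=[-]
After op 6 [order #3] limit_buy(price=103, qty=8): fills=none; bids=[#3:8@103] asks=[-]
After op 7 [order #4] market_buy(qty=4): fills=none; bids=[#3:8@103] asks=[-]

Answer: bid=- ask=-
bid=98 ask=-
bid=- ask=-
bid=- ask=-
bid=- ask=-
bid=103 ask=-
bid=103 ask=-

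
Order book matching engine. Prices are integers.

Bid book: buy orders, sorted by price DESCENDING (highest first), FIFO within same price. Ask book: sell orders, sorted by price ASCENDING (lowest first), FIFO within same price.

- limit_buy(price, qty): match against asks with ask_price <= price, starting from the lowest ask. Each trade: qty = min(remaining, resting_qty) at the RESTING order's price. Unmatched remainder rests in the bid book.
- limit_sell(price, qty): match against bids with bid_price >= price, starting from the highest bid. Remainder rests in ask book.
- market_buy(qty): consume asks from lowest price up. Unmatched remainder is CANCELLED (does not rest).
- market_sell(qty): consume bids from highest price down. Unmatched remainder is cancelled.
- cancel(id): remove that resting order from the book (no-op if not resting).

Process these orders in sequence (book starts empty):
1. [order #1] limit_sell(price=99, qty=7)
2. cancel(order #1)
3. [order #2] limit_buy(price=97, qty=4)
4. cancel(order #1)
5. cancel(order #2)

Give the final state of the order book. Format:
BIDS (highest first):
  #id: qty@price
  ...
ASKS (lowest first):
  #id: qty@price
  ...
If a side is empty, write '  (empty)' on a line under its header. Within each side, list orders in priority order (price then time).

Answer: BIDS (highest first):
  (empty)
ASKS (lowest first):
  (empty)

Derivation:
After op 1 [order #1] limit_sell(price=99, qty=7): fills=none; bids=[-] asks=[#1:7@99]
After op 2 cancel(order #1): fills=none; bids=[-] asks=[-]
After op 3 [order #2] limit_buy(price=97, qty=4): fills=none; bids=[#2:4@97] asks=[-]
After op 4 cancel(order #1): fills=none; bids=[#2:4@97] asks=[-]
After op 5 cancel(order #2): fills=none; bids=[-] asks=[-]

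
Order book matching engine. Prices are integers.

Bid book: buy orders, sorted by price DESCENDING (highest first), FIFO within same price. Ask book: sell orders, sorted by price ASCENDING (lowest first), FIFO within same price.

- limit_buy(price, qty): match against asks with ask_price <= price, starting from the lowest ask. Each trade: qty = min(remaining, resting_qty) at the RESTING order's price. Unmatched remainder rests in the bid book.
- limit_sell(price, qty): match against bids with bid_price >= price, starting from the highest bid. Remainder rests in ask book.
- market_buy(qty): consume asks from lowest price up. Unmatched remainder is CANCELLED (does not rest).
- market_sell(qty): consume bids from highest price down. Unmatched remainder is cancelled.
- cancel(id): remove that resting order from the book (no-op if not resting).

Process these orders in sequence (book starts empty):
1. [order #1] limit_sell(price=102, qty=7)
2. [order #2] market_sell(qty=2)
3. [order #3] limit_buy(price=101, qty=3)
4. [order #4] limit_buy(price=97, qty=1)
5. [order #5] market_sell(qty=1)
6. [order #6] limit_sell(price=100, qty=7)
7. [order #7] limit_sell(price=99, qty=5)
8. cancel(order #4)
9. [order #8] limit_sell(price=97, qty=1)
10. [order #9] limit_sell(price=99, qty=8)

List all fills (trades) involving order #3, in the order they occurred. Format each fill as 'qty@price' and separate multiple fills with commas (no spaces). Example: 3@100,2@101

Answer: 1@101,2@101

Derivation:
After op 1 [order #1] limit_sell(price=102, qty=7): fills=none; bids=[-] asks=[#1:7@102]
After op 2 [order #2] market_sell(qty=2): fills=none; bids=[-] asks=[#1:7@102]
After op 3 [order #3] limit_buy(price=101, qty=3): fills=none; bids=[#3:3@101] asks=[#1:7@102]
After op 4 [order #4] limit_buy(price=97, qty=1): fills=none; bids=[#3:3@101 #4:1@97] asks=[#1:7@102]
After op 5 [order #5] market_sell(qty=1): fills=#3x#5:1@101; bids=[#3:2@101 #4:1@97] asks=[#1:7@102]
After op 6 [order #6] limit_sell(price=100, qty=7): fills=#3x#6:2@101; bids=[#4:1@97] asks=[#6:5@100 #1:7@102]
After op 7 [order #7] limit_sell(price=99, qty=5): fills=none; bids=[#4:1@97] asks=[#7:5@99 #6:5@100 #1:7@102]
After op 8 cancel(order #4): fills=none; bids=[-] asks=[#7:5@99 #6:5@100 #1:7@102]
After op 9 [order #8] limit_sell(price=97, qty=1): fills=none; bids=[-] asks=[#8:1@97 #7:5@99 #6:5@100 #1:7@102]
After op 10 [order #9] limit_sell(price=99, qty=8): fills=none; bids=[-] asks=[#8:1@97 #7:5@99 #9:8@99 #6:5@100 #1:7@102]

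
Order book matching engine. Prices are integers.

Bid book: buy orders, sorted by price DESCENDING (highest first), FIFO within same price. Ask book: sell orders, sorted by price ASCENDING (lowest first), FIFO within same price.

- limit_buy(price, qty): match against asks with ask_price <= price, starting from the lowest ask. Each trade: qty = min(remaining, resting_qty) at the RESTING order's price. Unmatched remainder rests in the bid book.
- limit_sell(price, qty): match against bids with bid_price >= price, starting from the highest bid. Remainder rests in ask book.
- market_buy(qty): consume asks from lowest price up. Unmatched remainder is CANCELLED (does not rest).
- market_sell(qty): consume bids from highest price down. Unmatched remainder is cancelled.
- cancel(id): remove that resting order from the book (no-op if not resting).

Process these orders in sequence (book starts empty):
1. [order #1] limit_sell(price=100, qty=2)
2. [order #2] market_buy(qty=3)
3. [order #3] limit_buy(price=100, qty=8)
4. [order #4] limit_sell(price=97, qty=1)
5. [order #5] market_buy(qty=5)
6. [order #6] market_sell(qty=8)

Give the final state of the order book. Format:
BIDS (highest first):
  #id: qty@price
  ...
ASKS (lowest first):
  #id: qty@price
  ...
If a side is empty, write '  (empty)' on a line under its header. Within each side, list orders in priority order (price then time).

After op 1 [order #1] limit_sell(price=100, qty=2): fills=none; bids=[-] asks=[#1:2@100]
After op 2 [order #2] market_buy(qty=3): fills=#2x#1:2@100; bids=[-] asks=[-]
After op 3 [order #3] limit_buy(price=100, qty=8): fills=none; bids=[#3:8@100] asks=[-]
After op 4 [order #4] limit_sell(price=97, qty=1): fills=#3x#4:1@100; bids=[#3:7@100] asks=[-]
After op 5 [order #5] market_buy(qty=5): fills=none; bids=[#3:7@100] asks=[-]
After op 6 [order #6] market_sell(qty=8): fills=#3x#6:7@100; bids=[-] asks=[-]

Answer: BIDS (highest first):
  (empty)
ASKS (lowest first):
  (empty)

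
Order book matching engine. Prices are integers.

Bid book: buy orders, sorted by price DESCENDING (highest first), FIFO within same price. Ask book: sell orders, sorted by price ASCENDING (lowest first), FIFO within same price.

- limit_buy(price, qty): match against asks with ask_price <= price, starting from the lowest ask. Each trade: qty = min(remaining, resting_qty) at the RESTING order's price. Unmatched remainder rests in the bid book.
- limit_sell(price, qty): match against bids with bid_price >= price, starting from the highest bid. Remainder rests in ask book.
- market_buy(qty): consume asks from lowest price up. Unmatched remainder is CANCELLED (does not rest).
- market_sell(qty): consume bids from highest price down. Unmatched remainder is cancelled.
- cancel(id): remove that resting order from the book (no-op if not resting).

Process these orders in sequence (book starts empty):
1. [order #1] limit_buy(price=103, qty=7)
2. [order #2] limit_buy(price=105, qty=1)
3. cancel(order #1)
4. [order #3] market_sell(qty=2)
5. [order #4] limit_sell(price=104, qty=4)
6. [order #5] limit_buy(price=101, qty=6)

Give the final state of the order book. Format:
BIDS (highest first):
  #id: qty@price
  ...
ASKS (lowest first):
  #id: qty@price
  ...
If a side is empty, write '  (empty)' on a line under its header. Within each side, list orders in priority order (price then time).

After op 1 [order #1] limit_buy(price=103, qty=7): fills=none; bids=[#1:7@103] asks=[-]
After op 2 [order #2] limit_buy(price=105, qty=1): fills=none; bids=[#2:1@105 #1:7@103] asks=[-]
After op 3 cancel(order #1): fills=none; bids=[#2:1@105] asks=[-]
After op 4 [order #3] market_sell(qty=2): fills=#2x#3:1@105; bids=[-] asks=[-]
After op 5 [order #4] limit_sell(price=104, qty=4): fills=none; bids=[-] asks=[#4:4@104]
After op 6 [order #5] limit_buy(price=101, qty=6): fills=none; bids=[#5:6@101] asks=[#4:4@104]

Answer: BIDS (highest first):
  #5: 6@101
ASKS (lowest first):
  #4: 4@104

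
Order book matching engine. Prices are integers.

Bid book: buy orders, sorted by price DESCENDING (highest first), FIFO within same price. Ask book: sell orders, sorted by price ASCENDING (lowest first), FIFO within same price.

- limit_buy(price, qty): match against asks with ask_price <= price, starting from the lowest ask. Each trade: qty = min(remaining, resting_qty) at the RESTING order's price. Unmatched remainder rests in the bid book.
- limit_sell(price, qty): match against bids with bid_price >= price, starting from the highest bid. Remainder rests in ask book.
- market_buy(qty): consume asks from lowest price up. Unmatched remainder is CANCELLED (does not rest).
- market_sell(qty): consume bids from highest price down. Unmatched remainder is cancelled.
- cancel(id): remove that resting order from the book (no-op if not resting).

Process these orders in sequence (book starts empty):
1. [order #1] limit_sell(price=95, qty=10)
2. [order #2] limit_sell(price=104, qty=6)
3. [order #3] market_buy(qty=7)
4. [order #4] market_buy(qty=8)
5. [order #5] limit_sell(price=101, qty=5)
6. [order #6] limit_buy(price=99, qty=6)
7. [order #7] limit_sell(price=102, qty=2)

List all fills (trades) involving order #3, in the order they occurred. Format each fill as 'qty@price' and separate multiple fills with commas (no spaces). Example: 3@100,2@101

Answer: 7@95

Derivation:
After op 1 [order #1] limit_sell(price=95, qty=10): fills=none; bids=[-] asks=[#1:10@95]
After op 2 [order #2] limit_sell(price=104, qty=6): fills=none; bids=[-] asks=[#1:10@95 #2:6@104]
After op 3 [order #3] market_buy(qty=7): fills=#3x#1:7@95; bids=[-] asks=[#1:3@95 #2:6@104]
After op 4 [order #4] market_buy(qty=8): fills=#4x#1:3@95 #4x#2:5@104; bids=[-] asks=[#2:1@104]
After op 5 [order #5] limit_sell(price=101, qty=5): fills=none; bids=[-] asks=[#5:5@101 #2:1@104]
After op 6 [order #6] limit_buy(price=99, qty=6): fills=none; bids=[#6:6@99] asks=[#5:5@101 #2:1@104]
After op 7 [order #7] limit_sell(price=102, qty=2): fills=none; bids=[#6:6@99] asks=[#5:5@101 #7:2@102 #2:1@104]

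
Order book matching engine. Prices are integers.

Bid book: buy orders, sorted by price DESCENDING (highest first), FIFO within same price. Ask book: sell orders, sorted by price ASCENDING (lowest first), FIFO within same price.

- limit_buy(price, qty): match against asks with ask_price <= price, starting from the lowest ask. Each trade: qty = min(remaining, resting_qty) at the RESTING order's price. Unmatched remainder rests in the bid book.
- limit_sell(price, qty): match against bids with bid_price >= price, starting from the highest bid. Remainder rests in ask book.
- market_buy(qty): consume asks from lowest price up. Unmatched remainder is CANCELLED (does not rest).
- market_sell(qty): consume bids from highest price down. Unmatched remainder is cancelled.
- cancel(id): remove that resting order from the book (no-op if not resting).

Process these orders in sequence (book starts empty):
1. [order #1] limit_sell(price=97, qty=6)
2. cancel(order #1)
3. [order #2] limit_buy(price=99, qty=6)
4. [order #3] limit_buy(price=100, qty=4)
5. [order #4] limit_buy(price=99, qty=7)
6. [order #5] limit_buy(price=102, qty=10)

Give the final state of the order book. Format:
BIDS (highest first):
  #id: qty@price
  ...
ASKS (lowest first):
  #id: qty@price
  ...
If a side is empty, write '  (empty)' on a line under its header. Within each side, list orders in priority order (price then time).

Answer: BIDS (highest first):
  #5: 10@102
  #3: 4@100
  #2: 6@99
  #4: 7@99
ASKS (lowest first):
  (empty)

Derivation:
After op 1 [order #1] limit_sell(price=97, qty=6): fills=none; bids=[-] asks=[#1:6@97]
After op 2 cancel(order #1): fills=none; bids=[-] asks=[-]
After op 3 [order #2] limit_buy(price=99, qty=6): fills=none; bids=[#2:6@99] asks=[-]
After op 4 [order #3] limit_buy(price=100, qty=4): fills=none; bids=[#3:4@100 #2:6@99] asks=[-]
After op 5 [order #4] limit_buy(price=99, qty=7): fills=none; bids=[#3:4@100 #2:6@99 #4:7@99] asks=[-]
After op 6 [order #5] limit_buy(price=102, qty=10): fills=none; bids=[#5:10@102 #3:4@100 #2:6@99 #4:7@99] asks=[-]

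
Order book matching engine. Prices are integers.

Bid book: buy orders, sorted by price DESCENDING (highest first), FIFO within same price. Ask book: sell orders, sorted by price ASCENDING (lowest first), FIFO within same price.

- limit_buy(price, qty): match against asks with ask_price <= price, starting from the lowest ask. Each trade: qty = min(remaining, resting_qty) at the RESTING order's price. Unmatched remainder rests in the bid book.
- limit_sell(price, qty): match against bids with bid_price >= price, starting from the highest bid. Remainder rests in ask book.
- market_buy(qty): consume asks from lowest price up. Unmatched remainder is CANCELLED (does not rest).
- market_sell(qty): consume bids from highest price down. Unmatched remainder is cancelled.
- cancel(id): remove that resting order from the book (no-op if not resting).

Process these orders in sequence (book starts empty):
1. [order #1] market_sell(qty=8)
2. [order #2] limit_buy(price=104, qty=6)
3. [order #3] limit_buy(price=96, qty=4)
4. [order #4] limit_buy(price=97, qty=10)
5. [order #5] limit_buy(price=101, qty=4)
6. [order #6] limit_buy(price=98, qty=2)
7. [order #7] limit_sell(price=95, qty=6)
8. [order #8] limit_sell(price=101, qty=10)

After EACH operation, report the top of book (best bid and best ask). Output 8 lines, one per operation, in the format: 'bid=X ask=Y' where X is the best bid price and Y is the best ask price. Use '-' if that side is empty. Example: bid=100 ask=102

Answer: bid=- ask=-
bid=104 ask=-
bid=104 ask=-
bid=104 ask=-
bid=104 ask=-
bid=104 ask=-
bid=101 ask=-
bid=98 ask=101

Derivation:
After op 1 [order #1] market_sell(qty=8): fills=none; bids=[-] asks=[-]
After op 2 [order #2] limit_buy(price=104, qty=6): fills=none; bids=[#2:6@104] asks=[-]
After op 3 [order #3] limit_buy(price=96, qty=4): fills=none; bids=[#2:6@104 #3:4@96] asks=[-]
After op 4 [order #4] limit_buy(price=97, qty=10): fills=none; bids=[#2:6@104 #4:10@97 #3:4@96] asks=[-]
After op 5 [order #5] limit_buy(price=101, qty=4): fills=none; bids=[#2:6@104 #5:4@101 #4:10@97 #3:4@96] asks=[-]
After op 6 [order #6] limit_buy(price=98, qty=2): fills=none; bids=[#2:6@104 #5:4@101 #6:2@98 #4:10@97 #3:4@96] asks=[-]
After op 7 [order #7] limit_sell(price=95, qty=6): fills=#2x#7:6@104; bids=[#5:4@101 #6:2@98 #4:10@97 #3:4@96] asks=[-]
After op 8 [order #8] limit_sell(price=101, qty=10): fills=#5x#8:4@101; bids=[#6:2@98 #4:10@97 #3:4@96] asks=[#8:6@101]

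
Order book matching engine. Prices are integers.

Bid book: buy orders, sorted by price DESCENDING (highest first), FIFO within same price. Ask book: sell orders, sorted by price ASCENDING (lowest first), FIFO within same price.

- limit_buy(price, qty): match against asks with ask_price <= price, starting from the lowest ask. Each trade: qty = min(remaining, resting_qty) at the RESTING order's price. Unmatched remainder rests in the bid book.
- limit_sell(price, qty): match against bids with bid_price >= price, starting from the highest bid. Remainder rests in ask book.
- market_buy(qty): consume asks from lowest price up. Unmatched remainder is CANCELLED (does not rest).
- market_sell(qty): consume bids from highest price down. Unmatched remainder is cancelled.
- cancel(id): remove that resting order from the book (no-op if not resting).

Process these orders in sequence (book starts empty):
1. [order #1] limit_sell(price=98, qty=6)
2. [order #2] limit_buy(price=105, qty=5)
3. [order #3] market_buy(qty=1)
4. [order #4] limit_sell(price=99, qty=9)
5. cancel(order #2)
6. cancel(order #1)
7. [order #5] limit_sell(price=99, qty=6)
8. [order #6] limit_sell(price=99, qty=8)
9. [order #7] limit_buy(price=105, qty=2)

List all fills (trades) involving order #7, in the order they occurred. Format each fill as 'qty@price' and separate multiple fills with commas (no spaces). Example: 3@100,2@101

Answer: 2@99

Derivation:
After op 1 [order #1] limit_sell(price=98, qty=6): fills=none; bids=[-] asks=[#1:6@98]
After op 2 [order #2] limit_buy(price=105, qty=5): fills=#2x#1:5@98; bids=[-] asks=[#1:1@98]
After op 3 [order #3] market_buy(qty=1): fills=#3x#1:1@98; bids=[-] asks=[-]
After op 4 [order #4] limit_sell(price=99, qty=9): fills=none; bids=[-] asks=[#4:9@99]
After op 5 cancel(order #2): fills=none; bids=[-] asks=[#4:9@99]
After op 6 cancel(order #1): fills=none; bids=[-] asks=[#4:9@99]
After op 7 [order #5] limit_sell(price=99, qty=6): fills=none; bids=[-] asks=[#4:9@99 #5:6@99]
After op 8 [order #6] limit_sell(price=99, qty=8): fills=none; bids=[-] asks=[#4:9@99 #5:6@99 #6:8@99]
After op 9 [order #7] limit_buy(price=105, qty=2): fills=#7x#4:2@99; bids=[-] asks=[#4:7@99 #5:6@99 #6:8@99]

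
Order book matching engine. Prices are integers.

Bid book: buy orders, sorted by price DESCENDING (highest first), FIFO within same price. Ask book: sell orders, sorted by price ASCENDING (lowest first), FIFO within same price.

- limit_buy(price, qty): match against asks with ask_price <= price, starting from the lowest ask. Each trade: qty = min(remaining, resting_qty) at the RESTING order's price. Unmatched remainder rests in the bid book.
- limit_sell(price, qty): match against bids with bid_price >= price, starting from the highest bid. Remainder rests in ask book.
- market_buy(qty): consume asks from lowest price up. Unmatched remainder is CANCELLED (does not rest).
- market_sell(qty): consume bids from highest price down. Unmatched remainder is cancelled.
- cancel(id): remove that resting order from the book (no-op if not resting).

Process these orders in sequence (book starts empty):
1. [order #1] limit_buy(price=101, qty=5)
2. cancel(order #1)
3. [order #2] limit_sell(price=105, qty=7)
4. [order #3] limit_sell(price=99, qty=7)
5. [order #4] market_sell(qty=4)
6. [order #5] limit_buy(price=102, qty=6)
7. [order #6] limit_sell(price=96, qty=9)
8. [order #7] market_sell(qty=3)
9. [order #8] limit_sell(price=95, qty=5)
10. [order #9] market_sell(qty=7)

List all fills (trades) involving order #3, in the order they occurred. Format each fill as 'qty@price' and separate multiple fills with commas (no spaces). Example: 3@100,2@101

After op 1 [order #1] limit_buy(price=101, qty=5): fills=none; bids=[#1:5@101] asks=[-]
After op 2 cancel(order #1): fills=none; bids=[-] asks=[-]
After op 3 [order #2] limit_sell(price=105, qty=7): fills=none; bids=[-] asks=[#2:7@105]
After op 4 [order #3] limit_sell(price=99, qty=7): fills=none; bids=[-] asks=[#3:7@99 #2:7@105]
After op 5 [order #4] market_sell(qty=4): fills=none; bids=[-] asks=[#3:7@99 #2:7@105]
After op 6 [order #5] limit_buy(price=102, qty=6): fills=#5x#3:6@99; bids=[-] asks=[#3:1@99 #2:7@105]
After op 7 [order #6] limit_sell(price=96, qty=9): fills=none; bids=[-] asks=[#6:9@96 #3:1@99 #2:7@105]
After op 8 [order #7] market_sell(qty=3): fills=none; bids=[-] asks=[#6:9@96 #3:1@99 #2:7@105]
After op 9 [order #8] limit_sell(price=95, qty=5): fills=none; bids=[-] asks=[#8:5@95 #6:9@96 #3:1@99 #2:7@105]
After op 10 [order #9] market_sell(qty=7): fills=none; bids=[-] asks=[#8:5@95 #6:9@96 #3:1@99 #2:7@105]

Answer: 6@99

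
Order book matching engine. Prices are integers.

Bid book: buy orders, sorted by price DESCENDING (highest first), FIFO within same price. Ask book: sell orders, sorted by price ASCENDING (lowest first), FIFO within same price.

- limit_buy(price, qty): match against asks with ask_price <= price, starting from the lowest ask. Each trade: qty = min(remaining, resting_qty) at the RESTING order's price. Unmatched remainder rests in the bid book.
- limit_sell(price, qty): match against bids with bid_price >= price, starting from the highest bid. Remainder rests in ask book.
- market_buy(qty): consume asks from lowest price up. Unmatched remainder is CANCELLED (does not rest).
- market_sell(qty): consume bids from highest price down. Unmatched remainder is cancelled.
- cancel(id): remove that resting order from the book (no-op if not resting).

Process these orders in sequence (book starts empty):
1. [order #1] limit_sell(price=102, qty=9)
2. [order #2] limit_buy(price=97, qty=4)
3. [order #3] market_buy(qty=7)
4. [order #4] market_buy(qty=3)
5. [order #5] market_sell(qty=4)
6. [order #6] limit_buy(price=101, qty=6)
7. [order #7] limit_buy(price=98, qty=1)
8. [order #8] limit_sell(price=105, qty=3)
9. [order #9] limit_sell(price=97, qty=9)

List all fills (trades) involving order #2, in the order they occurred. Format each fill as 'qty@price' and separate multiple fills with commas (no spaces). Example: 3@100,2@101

After op 1 [order #1] limit_sell(price=102, qty=9): fills=none; bids=[-] asks=[#1:9@102]
After op 2 [order #2] limit_buy(price=97, qty=4): fills=none; bids=[#2:4@97] asks=[#1:9@102]
After op 3 [order #3] market_buy(qty=7): fills=#3x#1:7@102; bids=[#2:4@97] asks=[#1:2@102]
After op 4 [order #4] market_buy(qty=3): fills=#4x#1:2@102; bids=[#2:4@97] asks=[-]
After op 5 [order #5] market_sell(qty=4): fills=#2x#5:4@97; bids=[-] asks=[-]
After op 6 [order #6] limit_buy(price=101, qty=6): fills=none; bids=[#6:6@101] asks=[-]
After op 7 [order #7] limit_buy(price=98, qty=1): fills=none; bids=[#6:6@101 #7:1@98] asks=[-]
After op 8 [order #8] limit_sell(price=105, qty=3): fills=none; bids=[#6:6@101 #7:1@98] asks=[#8:3@105]
After op 9 [order #9] limit_sell(price=97, qty=9): fills=#6x#9:6@101 #7x#9:1@98; bids=[-] asks=[#9:2@97 #8:3@105]

Answer: 4@97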